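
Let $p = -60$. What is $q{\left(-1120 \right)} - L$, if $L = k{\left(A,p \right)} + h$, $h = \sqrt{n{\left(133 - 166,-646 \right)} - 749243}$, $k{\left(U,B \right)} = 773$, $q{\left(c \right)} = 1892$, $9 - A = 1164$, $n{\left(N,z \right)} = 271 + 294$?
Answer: $1119 - i \sqrt{748678} \approx 1119.0 - 865.26 i$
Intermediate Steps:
$n{\left(N,z \right)} = 565$
$A = -1155$ ($A = 9 - 1164 = -1155$)
$h = i \sqrt{748678}$ ($h = \sqrt{565 - 749243} = \sqrt{-748678} = i \sqrt{748678} \approx 865.26 i$)
$L = 773 + i \sqrt{748678} \approx 773.0 + 865.26 i$
$q{\left(-1120 \right)} - L = 1892 - \left(773 + i \sqrt{748678}\right) = 1119 - i \sqrt{748678}$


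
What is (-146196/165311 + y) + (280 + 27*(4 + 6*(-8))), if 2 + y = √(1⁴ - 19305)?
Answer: -150579206/165311 + 2*I*√4826 ≈ -910.88 + 138.94*I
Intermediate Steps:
y = -2 + 2*I*√4826 (y = -2 + √(1⁴ - 19305) = -2 + √(1 - 19305) = -2 + √(-19304) = -2 + 2*I*√4826 ≈ -2.0 + 138.94*I)
(-146196/165311 + y) + (280 + 27*(4 + 6*(-8))) = (-146196/165311 + (-2 + 2*I*√4826)) + (280 + 27*(4 + 6*(-8))) = (-146196*1/165311 + (-2 + 2*I*√4826)) + (280 + 27*(4 - 48)) = (-146196/165311 + (-2 + 2*I*√4826)) + (280 + 27*(-44)) = (-476818/165311 + 2*I*√4826) + (280 - 1188) = (-476818/165311 + 2*I*√4826) - 908 = -150579206/165311 + 2*I*√4826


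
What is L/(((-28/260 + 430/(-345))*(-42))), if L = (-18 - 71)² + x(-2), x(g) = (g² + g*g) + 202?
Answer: 12155845/85022 ≈ 142.97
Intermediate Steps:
x(g) = 202 + 2*g² (x(g) = (g² + g²) + 202 = 2*g² + 202 = 202 + 2*g²)
L = 8131 (L = (-18 - 71)² + (202 + 2*(-2)²) = (-89)² + (202 + 2*4) = 7921 + (202 + 8) = 7921 + 210 = 8131)
L/(((-28/260 + 430/(-345))*(-42))) = 8131/(((-28/260 + 430/(-345))*(-42))) = 8131/(((-28*1/260 + 430*(-1/345))*(-42))) = 8131/(((-7/65 - 86/69)*(-42))) = 8131/((-6073/4485*(-42))) = 8131/(85022/1495) = 8131*(1495/85022) = 12155845/85022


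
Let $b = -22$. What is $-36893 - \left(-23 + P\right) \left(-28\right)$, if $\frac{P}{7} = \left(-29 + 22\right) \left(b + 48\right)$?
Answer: $-73209$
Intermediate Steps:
$P = -1274$ ($P = 7 \left(-29 + 22\right) \left(-22 + 48\right) = 7 \left(\left(-7\right) 26\right) = 7 \left(-182\right) = -1274$)
$-36893 - \left(-23 + P\right) \left(-28\right) = -36893 - \left(-23 - 1274\right) \left(-28\right) = -36893 - \left(-1297\right) \left(-28\right) = -36893 - 36316 = -73209$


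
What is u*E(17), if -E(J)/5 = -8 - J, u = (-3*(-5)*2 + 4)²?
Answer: 144500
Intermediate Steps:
u = 1156 (u = (15*2 + 4)² = (30 + 4)² = 34² = 1156)
E(J) = 40 + 5*J (E(J) = -5*(-8 - J) = 40 + 5*J)
u*E(17) = 1156*(40 + 5*17) = 1156*(40 + 85) = 1156*125 = 144500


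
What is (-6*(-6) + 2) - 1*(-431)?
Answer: 469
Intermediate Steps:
(-6*(-6) + 2) - 1*(-431) = (36 + 2) + 431 = 38 + 431 = 469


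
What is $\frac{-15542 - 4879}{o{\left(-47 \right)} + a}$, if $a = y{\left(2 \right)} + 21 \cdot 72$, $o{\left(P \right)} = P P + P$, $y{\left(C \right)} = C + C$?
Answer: $- \frac{6807}{1226} \approx -5.5522$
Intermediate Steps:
$y{\left(C \right)} = 2 C$
$o{\left(P \right)} = P + P^{2}$ ($o{\left(P \right)} = P^{2} + P = P + P^{2}$)
$a = 1516$ ($a = 2 \cdot 2 + 21 \cdot 72 = 4 + 1512 = 1516$)
$\frac{-15542 - 4879}{o{\left(-47 \right)} + a} = \frac{-15542 - 4879}{- 47 \left(1 - 47\right) + 1516} = - \frac{20421}{\left(-47\right) \left(-46\right) + 1516} = - \frac{20421}{2162 + 1516} = - \frac{20421}{3678} = \left(-20421\right) \frac{1}{3678} = - \frac{6807}{1226}$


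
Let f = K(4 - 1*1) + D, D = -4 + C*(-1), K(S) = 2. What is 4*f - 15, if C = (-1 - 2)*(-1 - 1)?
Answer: -47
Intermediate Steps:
C = 6 (C = -3*(-2) = 6)
D = -10 (D = -4 + 6*(-1) = -4 - 6 = -10)
f = -8 (f = 2 - 10 = -8)
4*f - 15 = 4*(-8) - 15 = -32 - 15 = -47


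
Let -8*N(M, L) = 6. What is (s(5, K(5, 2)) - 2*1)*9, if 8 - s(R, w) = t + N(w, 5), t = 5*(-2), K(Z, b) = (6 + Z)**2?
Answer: 603/4 ≈ 150.75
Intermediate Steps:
N(M, L) = -3/4 (N(M, L) = -1/8*6 = -3/4)
t = -10
s(R, w) = 75/4 (s(R, w) = 8 - (-10 - 3/4) = 8 - 1*(-43/4) = 8 + 43/4 = 75/4)
(s(5, K(5, 2)) - 2*1)*9 = (75/4 - 2*1)*9 = (75/4 - 2)*9 = (67/4)*9 = 603/4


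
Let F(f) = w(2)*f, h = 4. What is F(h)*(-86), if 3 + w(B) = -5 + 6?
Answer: 688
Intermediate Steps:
w(B) = -2 (w(B) = -3 + (-5 + 6) = -3 + 1 = -2)
F(f) = -2*f
F(h)*(-86) = -2*4*(-86) = -8*(-86) = 688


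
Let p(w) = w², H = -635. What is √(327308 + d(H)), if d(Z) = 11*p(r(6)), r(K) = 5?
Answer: √327583 ≈ 572.35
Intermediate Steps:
d(Z) = 275 (d(Z) = 11*5² = 11*25 = 275)
√(327308 + d(H)) = √(327308 + 275) = √327583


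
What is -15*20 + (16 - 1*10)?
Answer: -294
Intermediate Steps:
-15*20 + (16 - 1*10) = -300 + (16 - 10) = -300 + 6 = -294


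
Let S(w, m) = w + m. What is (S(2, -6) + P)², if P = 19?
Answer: 225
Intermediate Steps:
S(w, m) = m + w
(S(2, -6) + P)² = ((-6 + 2) + 19)² = (-4 + 19)² = 15² = 225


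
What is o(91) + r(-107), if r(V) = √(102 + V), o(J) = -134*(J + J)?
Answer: -24388 + I*√5 ≈ -24388.0 + 2.2361*I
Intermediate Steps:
o(J) = -268*J
o(91) + r(-107) = -268*91 + √(102 - 107) = -24388 + √(-5) = -24388 + I*√5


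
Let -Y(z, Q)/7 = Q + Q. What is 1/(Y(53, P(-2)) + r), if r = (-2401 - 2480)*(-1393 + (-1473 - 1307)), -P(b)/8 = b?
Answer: 1/20368189 ≈ 4.9096e-8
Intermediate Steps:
P(b) = -8*b
Y(z, Q) = -14*Q (Y(z, Q) = -7*(Q + Q) = -14*Q)
r = 20368413 (r = -4881*(-1393 - 2780) = -4881*(-4173) = 20368413)
1/(Y(53, P(-2)) + r) = 1/(-(-112)*(-2) + 20368413) = 1/(-14*16 + 20368413) = 1/(-224 + 20368413) = 1/20368189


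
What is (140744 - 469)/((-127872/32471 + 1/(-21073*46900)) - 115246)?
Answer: -4501685501965242500/3698584745418923071 ≈ -1.2171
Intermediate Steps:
(140744 - 469)/((-127872/32471 + 1/(-21073*46900)) - 115246) = 140275/((-127872*1/32471 - 1/21073*1/46900) - 115246) = 140275/((-127872/32471 - 1/988323700) - 115246) = 140275/(-126378928198871/32091858862700 - 115246) = 140275/(-3698584745418923071/32091858862700) = 140275*(-32091858862700/3698584745418923071) = -4501685501965242500/3698584745418923071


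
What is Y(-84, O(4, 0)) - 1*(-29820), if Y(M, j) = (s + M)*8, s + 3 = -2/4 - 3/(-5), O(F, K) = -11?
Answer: 145624/5 ≈ 29125.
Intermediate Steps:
s = -29/10 (s = -3 + (-2/4 - 3/(-5)) = -3 + (-2*¼ - 3*(-⅕)) = -3 + (-½ + ⅗) = -3 + ⅒ = -29/10 ≈ -2.9000)
Y(M, j) = -116/5 + 8*M (Y(M, j) = (-29/10 + M)*8 = -116/5 + 8*M)
Y(-84, O(4, 0)) - 1*(-29820) = (-116/5 + 8*(-84)) - 1*(-29820) = (-116/5 - 672) + 29820 = -3476/5 + 29820 = 145624/5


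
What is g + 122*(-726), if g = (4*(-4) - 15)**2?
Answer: -87611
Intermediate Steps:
g = 961 (g = (-16 - 15)**2 = (-31)**2 = 961)
g + 122*(-726) = 961 + 122*(-726) = 961 - 88572 = -87611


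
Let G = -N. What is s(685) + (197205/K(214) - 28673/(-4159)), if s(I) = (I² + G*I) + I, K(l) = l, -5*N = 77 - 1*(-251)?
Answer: 459052637613/890026 ≈ 5.1577e+5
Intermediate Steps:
N = -328/5 (N = -(77 - 1*(-251))/5 = -(77 + 251)/5 = -⅕*328 = -328/5 ≈ -65.600)
G = 328/5 (G = -1*(-328/5) = 328/5 ≈ 65.600)
s(I) = I² + 333*I/5 (s(I) = (I² + 328*I/5) + I = I² + 333*I/5)
s(685) + (197205/K(214) - 28673/(-4159)) = (⅕)*685*(333 + 5*685) + (197205/214 - 28673/(-4159)) = (⅕)*685*(333 + 3425) + (197205*(1/214) - 28673*(-1/4159)) = (⅕)*685*3758 + (197205/214 + 28673/4159) = 514846 + 826311617/890026 = 459052637613/890026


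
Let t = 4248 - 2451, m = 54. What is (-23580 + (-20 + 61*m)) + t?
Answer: -18509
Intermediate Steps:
t = 1797
(-23580 + (-20 + 61*m)) + t = (-23580 + (-20 + 61*54)) + 1797 = (-23580 + (-20 + 3294)) + 1797 = (-23580 + 3274) + 1797 = -20306 + 1797 = -18509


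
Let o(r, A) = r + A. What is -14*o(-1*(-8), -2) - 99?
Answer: -183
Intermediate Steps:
o(r, A) = A + r
-14*o(-1*(-8), -2) - 99 = -14*(-2 - 1*(-8)) - 99 = -14*(-2 + 8) - 99 = -14*6 - 99 = -84 - 99 = -183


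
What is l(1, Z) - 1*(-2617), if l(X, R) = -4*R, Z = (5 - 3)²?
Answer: 2601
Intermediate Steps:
Z = 4 (Z = 2² = 4)
l(1, Z) - 1*(-2617) = -4*4 - 1*(-2617) = -16 + 2617 = 2601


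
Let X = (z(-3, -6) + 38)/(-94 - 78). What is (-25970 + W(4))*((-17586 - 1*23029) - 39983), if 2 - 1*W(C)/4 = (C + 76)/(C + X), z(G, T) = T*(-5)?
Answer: 65088849252/31 ≈ 2.0996e+9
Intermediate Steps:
z(G, T) = -5*T
X = -17/43 (X = (-5*(-6) + 38)/(-94 - 78) = (30 + 38)/(-172) = 68*(-1/172) = -17/43 ≈ -0.39535)
W(C) = 8 - 4*(76 + C)/(-17/43 + C) (W(C) = 8 - 4*(C + 76)/(C - 17/43) = 8 - 4*(76 + C)/(-17/43 + C))
(-25970 + W(4))*((-17586 - 1*23029) - 39983) = (-25970 + 4*(-3302 + 43*4)/(-17 + 43*4))*((-17586 - 1*23029) - 39983) = (-25970 + 4*(-3302 + 172)/(-17 + 172))*((-17586 - 23029) - 39983) = (-25970 + 4*(-3130)/155)*(-40615 - 39983) = (-25970 + 4*(1/155)*(-3130))*(-80598) = (-25970 - 2504/31)*(-80598) = -807574/31*(-80598) = 65088849252/31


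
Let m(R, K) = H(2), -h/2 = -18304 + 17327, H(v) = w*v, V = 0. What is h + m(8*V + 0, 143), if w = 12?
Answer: 1978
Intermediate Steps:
H(v) = 12*v
h = 1954 (h = -2*(-18304 + 17327) = -2*(-977) = 1954)
m(R, K) = 24 (m(R, K) = 12*2 = 24)
h + m(8*V + 0, 143) = 1954 + 24 = 1978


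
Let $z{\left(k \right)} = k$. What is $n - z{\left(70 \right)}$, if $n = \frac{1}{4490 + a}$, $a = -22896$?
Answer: $- \frac{1288421}{18406} \approx -70.0$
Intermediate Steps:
$n = - \frac{1}{18406}$ ($n = \frac{1}{4490 - 22896} = \frac{1}{-18406} = - \frac{1}{18406} \approx -5.433 \cdot 10^{-5}$)
$n - z{\left(70 \right)} = - \frac{1}{18406} - 70 = - \frac{1288421}{18406}$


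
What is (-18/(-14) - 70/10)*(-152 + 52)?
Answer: 4000/7 ≈ 571.43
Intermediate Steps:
(-18/(-14) - 70/10)*(-152 + 52) = (-18*(-1/14) - 70*⅒)*(-100) = (9/7 - 7)*(-100) = -40/7*(-100) = 4000/7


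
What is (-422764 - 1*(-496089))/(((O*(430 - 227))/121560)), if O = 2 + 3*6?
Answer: 63667050/29 ≈ 2.1954e+6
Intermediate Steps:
O = 20 (O = 2 + 18 = 20)
(-422764 - 1*(-496089))/(((O*(430 - 227))/121560)) = (-422764 - 1*(-496089))/(((20*(430 - 227))/121560)) = (-422764 + 496089)/(((20*203)*(1/121560))) = 73325/((4060*(1/121560))) = 73325/(203/6078) = 73325*(6078/203) = 63667050/29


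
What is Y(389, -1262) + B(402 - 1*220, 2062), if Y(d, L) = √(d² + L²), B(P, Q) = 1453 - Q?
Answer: -609 + √1743965 ≈ 711.59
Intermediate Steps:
Y(d, L) = √(L² + d²)
Y(389, -1262) + B(402 - 1*220, 2062) = √((-1262)² + 389²) + (1453 - 1*2062) = √(1592644 + 151321) + (1453 - 2062) = √1743965 - 609 = -609 + √1743965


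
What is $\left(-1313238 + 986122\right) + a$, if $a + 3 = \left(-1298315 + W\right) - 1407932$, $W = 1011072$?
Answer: $-2022294$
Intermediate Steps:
$a = -1695178$ ($a = -3 + \left(\left(-1298315 + 1011072\right) - 1407932\right) = -3 - 1695175 = -1695178$)
$\left(-1313238 + 986122\right) + a = \left(-1313238 + 986122\right) - 1695178 = -327116 - 1695178 = -2022294$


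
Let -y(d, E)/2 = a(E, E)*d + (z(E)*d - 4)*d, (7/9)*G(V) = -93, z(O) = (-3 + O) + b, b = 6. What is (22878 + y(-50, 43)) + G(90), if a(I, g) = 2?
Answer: -1452091/7 ≈ -2.0744e+5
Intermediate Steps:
z(O) = 3 + O (z(O) = (-3 + O) + 6 = 3 + O)
G(V) = -837/7 (G(V) = (9/7)*(-93) = -837/7)
y(d, E) = -4*d - 2*d*(-4 + d*(3 + E)) (y(d, E) = -2*(2*d + ((3 + E)*d - 4)*d) = -2*(2*d + (d*(3 + E) - 4)*d) = -2*(2*d + (-4 + d*(3 + E))*d) = -2*(2*d + d*(-4 + d*(3 + E))) = -4*d - 2*d*(-4 + d*(3 + E)))
(22878 + y(-50, 43)) + G(90) = (22878 - 2*(-50)*(-2 - 50*(3 + 43))) - 837/7 = (22878 - 2*(-50)*(-2 - 50*46)) - 837/7 = (22878 - 2*(-50)*(-2 - 2300)) - 837/7 = (22878 - 2*(-50)*(-2302)) - 837/7 = (22878 - 230200) - 837/7 = -207322 - 837/7 = -1452091/7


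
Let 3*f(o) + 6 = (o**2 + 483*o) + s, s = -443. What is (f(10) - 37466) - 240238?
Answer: -828631/3 ≈ -2.7621e+5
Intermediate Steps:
f(o) = -449/3 + 161*o + o**2/3 (f(o) = -2 + ((o**2 + 483*o) - 443)/3 = -2 + (-443 + o**2 + 483*o)/3 = -2 + (-443/3 + 161*o + o**2/3) = -449/3 + 161*o + o**2/3)
(f(10) - 37466) - 240238 = ((-449/3 + 161*10 + (1/3)*10**2) - 37466) - 240238 = ((-449/3 + 1610 + (1/3)*100) - 37466) - 240238 = ((-449/3 + 1610 + 100/3) - 37466) - 240238 = (4481/3 - 37466) - 240238 = -107917/3 - 240238 = -828631/3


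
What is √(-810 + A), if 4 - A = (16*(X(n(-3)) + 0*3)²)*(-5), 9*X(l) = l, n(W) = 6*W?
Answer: 9*I*√6 ≈ 22.045*I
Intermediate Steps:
X(l) = l/9
A = 324 (A = 4 - 16*((6*(-3))/9 + 0*3)²*(-5) = 4 - 16*((⅑)*(-18) + 0)²*(-5) = 4 - 16*(-2 + 0)²*(-5) = 4 - 16*(-2)²*(-5) = 4 - 16*4*(-5) = 4 - 64*(-5) = 4 - 1*(-320) = 4 + 320 = 324)
√(-810 + A) = √(-810 + 324) = √(-486) = 9*I*√6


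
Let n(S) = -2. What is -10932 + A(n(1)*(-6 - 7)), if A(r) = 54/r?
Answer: -142089/13 ≈ -10930.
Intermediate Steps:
-10932 + A(n(1)*(-6 - 7)) = -10932 + 54/((-2*(-6 - 7))) = -10932 + 54/((-2*(-13))) = -10932 + 54/26 = -10932 + 54*(1/26) = -10932 + 27/13 = -142089/13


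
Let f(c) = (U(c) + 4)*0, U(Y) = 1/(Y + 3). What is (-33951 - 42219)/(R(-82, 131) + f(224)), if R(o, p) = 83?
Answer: -76170/83 ≈ -917.71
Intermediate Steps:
U(Y) = 1/(3 + Y)
f(c) = 0 (f(c) = (1/(3 + c) + 4)*0 = (4 + 1/(3 + c))*0 = 0)
(-33951 - 42219)/(R(-82, 131) + f(224)) = (-33951 - 42219)/(83 + 0) = -76170/83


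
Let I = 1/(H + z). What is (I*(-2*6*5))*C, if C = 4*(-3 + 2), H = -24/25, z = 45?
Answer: 2000/367 ≈ 5.4496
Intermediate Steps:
H = -24/25 (H = -24*1/25 = -24/25 ≈ -0.96000)
C = -4 (C = 4*(-1) = -4)
I = 25/1101 (I = 1/(-24/25 + 45) = 1/(1101/25) = 25/1101 ≈ 0.022707)
(I*(-2*6*5))*C = (25*(-2*6*5)/1101)*(-4) = (25*(-12*5)/1101)*(-4) = ((25/1101)*(-60))*(-4) = -500/367*(-4) = 2000/367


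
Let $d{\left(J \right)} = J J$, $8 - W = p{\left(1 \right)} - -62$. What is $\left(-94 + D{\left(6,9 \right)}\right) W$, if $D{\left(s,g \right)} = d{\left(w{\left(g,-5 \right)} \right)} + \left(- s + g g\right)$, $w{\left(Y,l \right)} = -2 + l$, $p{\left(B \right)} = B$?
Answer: $-1650$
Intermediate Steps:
$W = -55$ ($W = 8 - \left(1 - -62\right) = 8 - \left(1 + 62\right) = 8 - 63 = -55$)
$d{\left(J \right)} = J^{2}$
$D{\left(s,g \right)} = 49 + g^{2} - s$ ($D{\left(s,g \right)} = \left(-2 - 5\right)^{2} + \left(- s + g g\right) = \left(-7\right)^{2} + \left(- s + g^{2}\right) = 49 + \left(g^{2} - s\right) = 49 + g^{2} - s$)
$\left(-94 + D{\left(6,9 \right)}\right) W = \left(-94 + \left(49 + 9^{2} - 6\right)\right) \left(-55\right) = \left(-94 + \left(49 + 81 - 6\right)\right) \left(-55\right) = \left(-94 + 124\right) \left(-55\right) = 30 \left(-55\right) = -1650$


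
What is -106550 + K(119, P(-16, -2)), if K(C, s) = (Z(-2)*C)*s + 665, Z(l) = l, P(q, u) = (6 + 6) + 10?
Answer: -111121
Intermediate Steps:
P(q, u) = 22 (P(q, u) = 12 + 10 = 22)
K(C, s) = 665 - 2*C*s (K(C, s) = (-2*C)*s + 665 = -2*C*s + 665 = 665 - 2*C*s)
-106550 + K(119, P(-16, -2)) = -106550 + (665 - 2*119*22) = -106550 + (665 - 5236) = -106550 - 4571 = -111121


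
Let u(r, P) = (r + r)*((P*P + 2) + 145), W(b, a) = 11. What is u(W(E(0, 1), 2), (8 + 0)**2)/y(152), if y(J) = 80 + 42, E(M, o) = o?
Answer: 46673/61 ≈ 765.13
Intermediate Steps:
y(J) = 122
u(r, P) = 2*r*(147 + P**2) (u(r, P) = (2*r)*((P**2 + 2) + 145) = (2*r)*((2 + P**2) + 145) = (2*r)*(147 + P**2) = 2*r*(147 + P**2))
u(W(E(0, 1), 2), (8 + 0)**2)/y(152) = (2*11*(147 + ((8 + 0)**2)**2))/122 = (2*11*(147 + (8**2)**2))*(1/122) = (2*11*(147 + 64**2))*(1/122) = (2*11*(147 + 4096))*(1/122) = (2*11*4243)*(1/122) = 93346*(1/122) = 46673/61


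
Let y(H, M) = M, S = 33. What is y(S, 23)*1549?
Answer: 35627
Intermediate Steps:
y(S, 23)*1549 = 23*1549 = 35627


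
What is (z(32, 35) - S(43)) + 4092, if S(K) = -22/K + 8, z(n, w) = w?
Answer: 177139/43 ≈ 4119.5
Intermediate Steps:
S(K) = 8 - 22/K
(z(32, 35) - S(43)) + 4092 = (35 - (8 - 22/43)) + 4092 = (35 - 1*322/43) + 4092 = (35 - 322/43) + 4092 = 1183/43 + 4092 = 177139/43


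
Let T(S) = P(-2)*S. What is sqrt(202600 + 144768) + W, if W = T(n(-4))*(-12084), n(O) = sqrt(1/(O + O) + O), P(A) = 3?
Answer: 2*sqrt(86842) - 9063*I*sqrt(66) ≈ 589.38 - 73628.0*I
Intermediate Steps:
n(O) = sqrt(O + 1/(2*O)) (n(O) = sqrt(1/(2*O) + O) = sqrt(O + 1/(2*O)))
T(S) = 3*S
W = -9063*I*sqrt(66) (W = (3*(sqrt(2/(-4) + 4*(-4))/2))*(-12084) = (3*(sqrt(2*(-1/4) - 16)/2))*(-12084) = (3*(sqrt(-1/2 - 16)/2))*(-12084) = (3*(sqrt(-33/2)/2))*(-12084) = (3*((I*sqrt(66)/2)/2))*(-12084) = (3*(I*sqrt(66)/4))*(-12084) = (3*I*sqrt(66)/4)*(-12084) = -9063*I*sqrt(66) ≈ -73628.0*I)
sqrt(202600 + 144768) + W = sqrt(202600 + 144768) - 9063*I*sqrt(66) = sqrt(347368) - 9063*I*sqrt(66) = 2*sqrt(86842) - 9063*I*sqrt(66)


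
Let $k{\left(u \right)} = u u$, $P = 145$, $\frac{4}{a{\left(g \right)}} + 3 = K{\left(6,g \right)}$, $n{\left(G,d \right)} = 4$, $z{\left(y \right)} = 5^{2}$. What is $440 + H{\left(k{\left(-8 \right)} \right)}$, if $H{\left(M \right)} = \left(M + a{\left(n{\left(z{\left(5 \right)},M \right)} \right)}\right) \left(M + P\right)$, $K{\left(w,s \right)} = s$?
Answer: $14652$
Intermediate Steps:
$z{\left(y \right)} = 25$
$a{\left(g \right)} = \frac{4}{-3 + g}$
$k{\left(u \right)} = u^{2}$
$H{\left(M \right)} = \left(4 + M\right) \left(145 + M\right)$ ($H{\left(M \right)} = \left(M + \frac{4}{-3 + 4}\right) \left(M + 145\right) = \left(M + \frac{4}{1}\right) \left(145 + M\right) = \left(M + 4 \cdot 1\right) \left(145 + M\right) = \left(M + 4\right) \left(145 + M\right) = \left(4 + M\right) \left(145 + M\right)$)
$440 + H{\left(k{\left(-8 \right)} \right)} = 440 + \left(580 + \left(\left(-8\right)^{2}\right)^{2} + 149 \left(-8\right)^{2}\right) = 440 + \left(580 + 64^{2} + 149 \cdot 64\right) = 440 + \left(580 + 4096 + 9536\right) = 440 + 14212 = 14652$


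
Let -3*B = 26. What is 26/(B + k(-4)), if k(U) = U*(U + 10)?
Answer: -39/49 ≈ -0.79592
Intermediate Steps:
B = -26/3 (B = -1/3*26 = -26/3 ≈ -8.6667)
k(U) = U*(10 + U)
26/(B + k(-4)) = 26/(-26/3 - 4*(10 - 4)) = 26/(-26/3 - 4*6) = 26/(-26/3 - 24) = 26/(-98/3) = 26*(-3/98) = -39/49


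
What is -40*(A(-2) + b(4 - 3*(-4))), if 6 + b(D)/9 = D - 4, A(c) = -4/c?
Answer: -2240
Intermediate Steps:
b(D) = -90 + 9*D (b(D) = -54 + 9*(D - 4) = -54 + 9*(-4 + D) = -54 + (-36 + 9*D) = -90 + 9*D)
-40*(A(-2) + b(4 - 3*(-4))) = -40*(-4/(-2) + (-90 + 9*(4 - 3*(-4)))) = -40*(-4*(-½) + (-90 + 9*(4 + 12))) = -40*(2 + (-90 + 9*16)) = -40*(2 + (-90 + 144)) = -40*(2 + 54) = -40*56 = -2240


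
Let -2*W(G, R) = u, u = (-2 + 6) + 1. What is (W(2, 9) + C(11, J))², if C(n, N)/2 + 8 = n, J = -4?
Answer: 49/4 ≈ 12.250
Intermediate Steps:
C(n, N) = -16 + 2*n
u = 5 (u = 4 + 1 = 5)
W(G, R) = -5/2 (W(G, R) = -½*5 = -5/2)
(W(2, 9) + C(11, J))² = (-5/2 + (-16 + 2*11))² = (-5/2 + (-16 + 22))² = (-5/2 + 6)² = (7/2)² = 49/4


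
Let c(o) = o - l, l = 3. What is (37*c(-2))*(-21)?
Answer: 3885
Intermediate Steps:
c(o) = -3 + o (c(o) = o - 1*3 = o - 3 = -3 + o)
(37*c(-2))*(-21) = (37*(-3 - 2))*(-21) = (37*(-5))*(-21) = -185*(-21) = 3885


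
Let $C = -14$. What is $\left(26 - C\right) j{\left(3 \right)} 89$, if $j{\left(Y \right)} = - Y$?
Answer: $-10680$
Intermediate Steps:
$\left(26 - C\right) j{\left(3 \right)} 89 = \left(26 - -14\right) \left(\left(-1\right) 3\right) 89 = \left(26 + 14\right) \left(-3\right) 89 = 40 \left(-3\right) 89 = \left(-120\right) 89 = -10680$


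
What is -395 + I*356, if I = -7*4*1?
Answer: -10363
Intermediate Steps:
I = -28 (I = -28*1 = -28)
-395 + I*356 = -395 - 28*356 = -395 - 9968 = -10363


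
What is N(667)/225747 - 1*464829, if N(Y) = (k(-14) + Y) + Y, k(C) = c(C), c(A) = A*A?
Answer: -11659305637/25083 ≈ -4.6483e+5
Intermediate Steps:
c(A) = A**2
k(C) = C**2
N(Y) = 196 + 2*Y (N(Y) = ((-14)**2 + Y) + Y = (196 + Y) + Y = 196 + 2*Y)
N(667)/225747 - 1*464829 = (196 + 2*667)/225747 - 1*464829 = (196 + 1334)*(1/225747) - 464829 = 1530*(1/225747) - 464829 = 170/25083 - 464829 = -11659305637/25083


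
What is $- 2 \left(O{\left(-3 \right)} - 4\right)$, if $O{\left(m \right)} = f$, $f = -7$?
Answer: $22$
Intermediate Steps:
$O{\left(m \right)} = -7$
$- 2 \left(O{\left(-3 \right)} - 4\right) = - 2 \left(-7 - 4\right) = \left(-2\right) \left(-11\right) = 22$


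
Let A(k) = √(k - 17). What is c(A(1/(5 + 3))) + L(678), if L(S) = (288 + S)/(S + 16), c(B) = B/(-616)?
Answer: 483/347 - 3*I*√30/2464 ≈ 1.3919 - 0.0066687*I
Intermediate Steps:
A(k) = √(-17 + k)
c(B) = -B/616 (c(B) = B*(-1/616) = -B/616)
L(S) = (288 + S)/(16 + S)
c(A(1/(5 + 3))) + L(678) = -√(-17 + 1/(5 + 3))/616 + (288 + 678)/(16 + 678) = -√(-17 + 1/8)/616 + 966/694 = -√(-17 + ⅛)/616 + (1/694)*966 = -3*I*√30/2464 + 483/347 = 483/347 - 3*I*√30/2464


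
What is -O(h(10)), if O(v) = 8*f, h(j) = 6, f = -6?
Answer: 48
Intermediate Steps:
O(v) = -48 (O(v) = 8*(-6) = -48)
-O(h(10)) = -1*(-48) = 48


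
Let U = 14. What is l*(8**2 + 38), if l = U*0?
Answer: 0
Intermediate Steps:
l = 0 (l = 14*0 = 0)
l*(8**2 + 38) = 0*(8**2 + 38) = 0*(64 + 38) = 0*102 = 0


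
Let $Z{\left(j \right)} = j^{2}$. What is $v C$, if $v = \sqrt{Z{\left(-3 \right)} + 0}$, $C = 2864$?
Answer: $8592$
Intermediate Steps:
$v = 3$ ($v = \sqrt{\left(-3\right)^{2} + 0} = \sqrt{9 + 0} = \sqrt{9} = 3$)
$v C = 3 \cdot 2864 = 8592$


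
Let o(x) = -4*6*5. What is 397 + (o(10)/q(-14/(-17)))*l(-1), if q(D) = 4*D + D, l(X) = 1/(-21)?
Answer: 19521/49 ≈ 398.39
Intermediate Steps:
l(X) = -1/21
q(D) = 5*D
o(x) = -120 (o(x) = -24*5 = -120)
397 + (o(10)/q(-14/(-17)))*l(-1) = 397 - 120/(5*(-14/(-17)))*(-1/21) = 397 - 120/(5*(-14*(-1/17)))*(-1/21) = 397 - 120/(5*(14/17))*(-1/21) = 397 - 120/70/17*(-1/21) = 397 - 120*17/70*(-1/21) = 397 - 204/7*(-1/21) = 397 + 68/49 = 19521/49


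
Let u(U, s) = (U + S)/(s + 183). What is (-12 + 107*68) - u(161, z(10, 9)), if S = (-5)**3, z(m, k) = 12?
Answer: 472148/65 ≈ 7263.8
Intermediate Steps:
S = -125
u(U, s) = (-125 + U)/(183 + s) (u(U, s) = (U - 125)/(s + 183) = (-125 + U)/(183 + s))
(-12 + 107*68) - u(161, z(10, 9)) = (-12 + 107*68) - (-125 + 161)/(183 + 12) = (-12 + 7276) - 36/195 = 7264 - 36/195 = 7264 - 1*12/65 = 7264 - 12/65 = 472148/65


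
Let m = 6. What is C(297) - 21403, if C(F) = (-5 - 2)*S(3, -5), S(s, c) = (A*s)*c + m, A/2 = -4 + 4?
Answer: -21445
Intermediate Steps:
A = 0 (A = 2*(-4 + 4) = 2*0 = 0)
S(s, c) = 6 (S(s, c) = (0*s)*c + 6 = 0*c + 6 = 0 + 6 = 6)
C(F) = -42 (C(F) = (-5 - 2)*6 = -7*6 = -42)
C(297) - 21403 = -42 - 21403 = -21445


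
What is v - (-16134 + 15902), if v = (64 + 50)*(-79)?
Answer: -8774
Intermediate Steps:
v = -9006 (v = 114*(-79) = -9006)
v - (-16134 + 15902) = -9006 - (-16134 + 15902) = -9006 - 1*(-232) = -9006 + 232 = -8774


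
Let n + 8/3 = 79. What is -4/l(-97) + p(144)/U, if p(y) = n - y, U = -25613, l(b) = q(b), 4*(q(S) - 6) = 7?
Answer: -174733/340287 ≈ -0.51349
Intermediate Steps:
q(S) = 31/4 (q(S) = 6 + (¼)*7 = 6 + 7/4 = 31/4)
l(b) = 31/4
n = 229/3 (n = -8/3 + 79 = 229/3 ≈ 76.333)
p(y) = 229/3 - y
-4/l(-97) + p(144)/U = -4/31/4 + (229/3 - 1*144)/(-25613) = -4*4/31 + (229/3 - 144)*(-1/25613) = -16/31 - 203/3*(-1/25613) = -16/31 + 29/10977 = -174733/340287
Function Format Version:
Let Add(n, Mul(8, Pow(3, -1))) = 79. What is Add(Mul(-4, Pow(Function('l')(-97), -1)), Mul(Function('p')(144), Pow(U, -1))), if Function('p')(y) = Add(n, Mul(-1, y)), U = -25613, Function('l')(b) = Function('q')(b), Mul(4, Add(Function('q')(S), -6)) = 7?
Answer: Rational(-174733, 340287) ≈ -0.51349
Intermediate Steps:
Function('q')(S) = Rational(31, 4) (Function('q')(S) = Add(6, Mul(Rational(1, 4), 7)) = Add(6, Rational(7, 4)) = Rational(31, 4))
Function('l')(b) = Rational(31, 4)
n = Rational(229, 3) (n = Add(Rational(-8, 3), 79) = Rational(229, 3) ≈ 76.333)
Function('p')(y) = Add(Rational(229, 3), Mul(-1, y))
Add(Mul(-4, Pow(Function('l')(-97), -1)), Mul(Function('p')(144), Pow(U, -1))) = Add(Mul(-4, Pow(Rational(31, 4), -1)), Mul(Add(Rational(229, 3), Mul(-1, 144)), Pow(-25613, -1))) = Add(Mul(-4, Rational(4, 31)), Mul(Add(Rational(229, 3), -144), Rational(-1, 25613))) = Add(Rational(-16, 31), Mul(Rational(-203, 3), Rational(-1, 25613))) = Add(Rational(-16, 31), Rational(29, 10977)) = Rational(-174733, 340287)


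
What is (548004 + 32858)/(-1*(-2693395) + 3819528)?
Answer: 580862/6512923 ≈ 0.089186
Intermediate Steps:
(548004 + 32858)/(-1*(-2693395) + 3819528) = 580862/(2693395 + 3819528) = 580862/6512923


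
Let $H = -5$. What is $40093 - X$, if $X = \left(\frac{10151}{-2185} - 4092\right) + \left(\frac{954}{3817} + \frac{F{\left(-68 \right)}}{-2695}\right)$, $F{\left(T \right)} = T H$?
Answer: $\frac{18058804023658}{408667105} \approx 44190.0$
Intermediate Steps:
$F{\left(T \right)} = - 5 T$ ($F{\left(T \right)} = T \left(-5\right) = - 5 T$)
$X = - \frac{1674113782893}{408667105}$ ($X = \left(\frac{10151}{-2185} - 4092\right) + \left(\frac{954}{3817} + \frac{\left(-5\right) \left(-68\right)}{-2695}\right) = \left(10151 \left(- \frac{1}{2185}\right) - 4092\right) + \left(954 \cdot \frac{1}{3817} + 340 \left(- \frac{1}{2695}\right)\right) = \left(- \frac{10151}{2185} - 4092\right) + \left(\frac{954}{3817} - \frac{68}{539}\right) = - \frac{8951171}{2185} + \frac{23150}{187033} = - \frac{1674113782893}{408667105} \approx -4096.5$)
$40093 - X = 40093 - - \frac{1674113782893}{408667105} = 40093 + \frac{1674113782893}{408667105} = \frac{18058804023658}{408667105}$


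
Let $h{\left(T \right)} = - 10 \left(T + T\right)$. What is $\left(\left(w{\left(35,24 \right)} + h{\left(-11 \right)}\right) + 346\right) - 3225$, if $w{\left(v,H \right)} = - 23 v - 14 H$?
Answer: $-3800$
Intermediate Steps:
$h{\left(T \right)} = - 20 T$ ($h{\left(T \right)} = - 10 \cdot 2 T = - 20 T$)
$\left(\left(w{\left(35,24 \right)} + h{\left(-11 \right)}\right) + 346\right) - 3225 = \left(\left(\left(\left(-23\right) 35 - 336\right) - -220\right) + 346\right) - 3225 = \left(\left(\left(-805 - 336\right) + 220\right) + 346\right) - 3225 = \left(\left(-1141 + 220\right) + 346\right) - 3225 = \left(-921 + 346\right) - 3225 = -575 - 3225 = -3800$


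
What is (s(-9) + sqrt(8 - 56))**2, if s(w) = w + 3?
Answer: -12 - 48*I*sqrt(3) ≈ -12.0 - 83.138*I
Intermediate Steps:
s(w) = 3 + w
(s(-9) + sqrt(8 - 56))**2 = ((3 - 9) + sqrt(8 - 56))**2 = (-6 + sqrt(-48))**2 = (-6 + 4*I*sqrt(3))**2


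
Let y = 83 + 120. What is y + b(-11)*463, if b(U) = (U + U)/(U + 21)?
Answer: -4078/5 ≈ -815.60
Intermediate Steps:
b(U) = 2*U/(21 + U) (b(U) = (2*U)/(21 + U) = 2*U/(21 + U))
y = 203
y + b(-11)*463 = 203 + (2*(-11)/(21 - 11))*463 = 203 + (2*(-11)/10)*463 = 203 + (2*(-11)*(⅒))*463 = 203 - 11/5*463 = 203 - 5093/5 = -4078/5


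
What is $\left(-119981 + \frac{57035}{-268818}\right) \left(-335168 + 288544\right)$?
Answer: $\frac{68353135318256}{12219} \approx 5.594 \cdot 10^{9}$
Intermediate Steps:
$\left(-119981 + \frac{57035}{-268818}\right) \left(-335168 + 288544\right) = \left(-119981 + 57035 \left(- \frac{1}{268818}\right)\right) \left(-46624\right) = \left(-119981 - \frac{5185}{24438}\right) \left(-46624\right) = \left(- \frac{2932100863}{24438}\right) \left(-46624\right) = \frac{68353135318256}{12219}$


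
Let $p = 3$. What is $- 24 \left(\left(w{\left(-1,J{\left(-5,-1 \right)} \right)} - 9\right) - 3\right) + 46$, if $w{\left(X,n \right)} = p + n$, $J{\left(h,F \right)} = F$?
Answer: $286$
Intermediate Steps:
$w{\left(X,n \right)} = 3 + n$
$- 24 \left(\left(w{\left(-1,J{\left(-5,-1 \right)} \right)} - 9\right) - 3\right) + 46 = - 24 \left(\left(\left(3 - 1\right) - 9\right) - 3\right) + 46 = - 24 \left(\left(2 - 9\right) - 3\right) + 46 = - 24 \left(-7 - 3\right) + 46 = \left(-24\right) \left(-10\right) + 46 = 240 + 46 = 286$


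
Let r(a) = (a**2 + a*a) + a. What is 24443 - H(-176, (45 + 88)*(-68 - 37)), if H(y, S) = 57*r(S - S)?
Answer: 24443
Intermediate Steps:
r(a) = a + 2*a**2 (r(a) = (a**2 + a**2) + a = 2*a**2 + a = a + 2*a**2)
H(y, S) = 0 (H(y, S) = 57*((S - S)*(1 + 2*(S - S))) = 57*(0*(1 + 2*0)) = 57*(0*(1 + 0)) = 57*(0*1) = 57*0 = 0)
24443 - H(-176, (45 + 88)*(-68 - 37)) = 24443 - 1*0 = 24443 + 0 = 24443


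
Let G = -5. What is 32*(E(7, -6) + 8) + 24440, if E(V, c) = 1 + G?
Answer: 24568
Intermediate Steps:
E(V, c) = -4 (E(V, c) = 1 - 5 = -4)
32*(E(7, -6) + 8) + 24440 = 32*(-4 + 8) + 24440 = 32*4 + 24440 = 128 + 24440 = 24568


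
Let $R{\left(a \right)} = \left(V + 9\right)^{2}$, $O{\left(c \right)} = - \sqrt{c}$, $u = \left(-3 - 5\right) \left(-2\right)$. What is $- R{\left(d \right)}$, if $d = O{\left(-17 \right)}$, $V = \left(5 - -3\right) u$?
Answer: $-18769$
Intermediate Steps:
$u = 16$ ($u = \left(-8\right) \left(-2\right) = 16$)
$V = 128$ ($V = \left(5 - -3\right) 16 = \left(5 + 3\right) 16 = 8 \cdot 16 = 128$)
$d = - i \sqrt{17}$ ($d = - \sqrt{-17} = - i \sqrt{17} \approx - 4.1231 i$)
$R{\left(a \right)} = 18769$ ($R{\left(a \right)} = \left(128 + 9\right)^{2} = 137^{2} = 18769$)
$- R{\left(d \right)} = \left(-1\right) 18769 = -18769$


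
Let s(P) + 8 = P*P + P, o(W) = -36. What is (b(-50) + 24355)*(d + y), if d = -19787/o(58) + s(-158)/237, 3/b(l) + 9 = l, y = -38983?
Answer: -78318298605313/83898 ≈ -9.3349e+8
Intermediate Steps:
s(P) = -8 + P + P² (s(P) = -8 + (P*P + P) = -8 + (P² + P) = -8 + (P + P²) = -8 + P + P²)
b(l) = 3/(-9 + l)
d = 1860749/2844 (d = -19787/(-36) + (-8 - 158 + (-158)²)/237 = -19787*(-1/36) + (-8 - 158 + 24964)*(1/237) = 19787/36 + 24798*(1/237) = 19787/36 + 8266/79 = 1860749/2844 ≈ 654.27)
(b(-50) + 24355)*(d + y) = (3/(-9 - 50) + 24355)*(1860749/2844 - 38983) = (3/(-59) + 24355)*(-109006903/2844) = (3*(-1/59) + 24355)*(-109006903/2844) = (-3/59 + 24355)*(-109006903/2844) = (1436942/59)*(-109006903/2844) = -78318298605313/83898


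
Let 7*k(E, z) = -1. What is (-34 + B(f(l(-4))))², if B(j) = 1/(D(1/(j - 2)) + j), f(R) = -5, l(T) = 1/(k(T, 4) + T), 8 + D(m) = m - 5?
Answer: 18705625/16129 ≈ 1159.8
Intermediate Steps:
k(E, z) = -⅐ (k(E, z) = (⅐)*(-1) = -⅐)
D(m) = -13 + m (D(m) = -8 + (m - 5) = -8 + (-5 + m) = -13 + m)
l(T) = 1/(-⅐ + T)
B(j) = 1/(-13 + j + 1/(-2 + j)) (B(j) = 1/((-13 + 1/(j - 2)) + j) = 1/((-13 + 1/(-2 + j)) + j) = 1/(-13 + j + 1/(-2 + j)))
(-34 + B(f(l(-4))))² = (-34 + (-2 - 5)/(1 + (-13 - 5)*(-2 - 5)))² = (-34 - 7/(1 - 18*(-7)))² = (-34 - 7/(1 + 126))² = (-34 - 7/127)² = (-4325/127)² = 18705625/16129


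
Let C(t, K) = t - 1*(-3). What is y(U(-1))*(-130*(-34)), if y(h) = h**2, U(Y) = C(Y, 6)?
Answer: 17680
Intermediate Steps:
C(t, K) = 3 + t (C(t, K) = t + 3 = 3 + t)
U(Y) = 3 + Y
y(U(-1))*(-130*(-34)) = (3 - 1)**2*(-130*(-34)) = 2**2*4420 = 4*4420 = 17680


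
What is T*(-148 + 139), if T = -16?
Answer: 144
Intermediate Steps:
T*(-148 + 139) = -16*(-148 + 139) = -16*(-9) = 144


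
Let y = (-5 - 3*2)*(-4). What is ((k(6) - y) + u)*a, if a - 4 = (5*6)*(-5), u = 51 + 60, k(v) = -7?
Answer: -8760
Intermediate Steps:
y = 44 (y = (-5 - 6)*(-4) = -11*(-4) = 44)
u = 111
a = -146 (a = 4 + (5*6)*(-5) = 4 + 30*(-5) = 4 - 150 = -146)
((k(6) - y) + u)*a = ((-7 - 1*44) + 111)*(-146) = ((-7 - 44) + 111)*(-146) = (-51 + 111)*(-146) = 60*(-146) = -8760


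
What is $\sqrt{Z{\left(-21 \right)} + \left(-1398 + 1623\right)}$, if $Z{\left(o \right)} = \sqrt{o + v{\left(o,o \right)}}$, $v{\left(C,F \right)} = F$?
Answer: $\sqrt{225 + i \sqrt{42}} \approx 15.002 + 0.216 i$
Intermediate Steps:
$Z{\left(o \right)} = \sqrt{2} \sqrt{o}$ ($Z{\left(o \right)} = \sqrt{o + o} = \sqrt{2 o} = \sqrt{2} \sqrt{o}$)
$\sqrt{Z{\left(-21 \right)} + \left(-1398 + 1623\right)} = \sqrt{\sqrt{2} \sqrt{-21} + \left(-1398 + 1623\right)} = \sqrt{\sqrt{2} i \sqrt{21} + 225} = \sqrt{i \sqrt{42} + 225} = \sqrt{225 + i \sqrt{42}}$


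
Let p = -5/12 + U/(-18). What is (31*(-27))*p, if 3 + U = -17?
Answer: -2325/4 ≈ -581.25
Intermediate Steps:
U = -20 (U = -3 - 17 = -20)
p = 25/36 (p = -5/12 - 20/(-18) = -5*1/12 - 20*(-1/18) = -5/12 + 10/9 = 25/36 ≈ 0.69444)
(31*(-27))*p = (31*(-27))*(25/36) = -837*25/36 = -2325/4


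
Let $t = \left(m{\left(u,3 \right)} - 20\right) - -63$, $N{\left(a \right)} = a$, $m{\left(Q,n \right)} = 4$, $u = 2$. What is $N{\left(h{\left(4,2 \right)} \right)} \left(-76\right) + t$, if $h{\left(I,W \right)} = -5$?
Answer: $427$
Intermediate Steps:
$t = 47$ ($t = \left(4 - 20\right) - -63 = \left(4 - 20\right) + 63 = -16 + 63 = 47$)
$N{\left(h{\left(4,2 \right)} \right)} \left(-76\right) + t = \left(-5\right) \left(-76\right) + 47 = 380 + 47 = 427$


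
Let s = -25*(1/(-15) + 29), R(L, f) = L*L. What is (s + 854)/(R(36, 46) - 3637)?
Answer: -392/7023 ≈ -0.055817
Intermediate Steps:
R(L, f) = L²
s = -2170/3 (s = -25*(-1/15 + 29) = -25*434/15 = -2170/3 ≈ -723.33)
(s + 854)/(R(36, 46) - 3637) = (-2170/3 + 854)/(36² - 3637) = 392/(3*(1296 - 3637)) = (392/3)/(-2341) = (392/3)*(-1/2341) = -392/7023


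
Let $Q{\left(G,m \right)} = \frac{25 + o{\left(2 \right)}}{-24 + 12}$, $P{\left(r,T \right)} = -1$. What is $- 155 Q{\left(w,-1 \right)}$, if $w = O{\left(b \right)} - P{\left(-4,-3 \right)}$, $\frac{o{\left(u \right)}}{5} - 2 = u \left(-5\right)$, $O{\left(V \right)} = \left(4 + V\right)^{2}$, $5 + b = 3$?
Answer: $- \frac{775}{4} \approx -193.75$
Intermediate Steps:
$b = -2$ ($b = -5 + 3 = -2$)
$o{\left(u \right)} = 10 - 25 u$ ($o{\left(u \right)} = 10 + 5 u \left(-5\right) = 10 + 5 \left(- 5 u\right) = 10 - 25 u$)
$w = 5$ ($w = \left(4 - 2\right)^{2} - -1 = 2^{2} + 1 = 4 + 1 = 5$)
$Q{\left(G,m \right)} = \frac{5}{4}$ ($Q{\left(G,m \right)} = \frac{25 + \left(10 - 50\right)}{-24 + 12} = \frac{25 + \left(10 - 50\right)}{-12} = \left(25 - 40\right) \left(- \frac{1}{12}\right) = \left(-15\right) \left(- \frac{1}{12}\right) = \frac{5}{4}$)
$- 155 Q{\left(w,-1 \right)} = \left(-155\right) \frac{5}{4} = - \frac{775}{4}$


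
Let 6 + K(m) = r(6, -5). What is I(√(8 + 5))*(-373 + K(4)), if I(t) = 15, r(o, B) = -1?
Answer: -5700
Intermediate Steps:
K(m) = -7 (K(m) = -6 - 1 = -7)
I(√(8 + 5))*(-373 + K(4)) = 15*(-373 - 7) = 15*(-380) = -5700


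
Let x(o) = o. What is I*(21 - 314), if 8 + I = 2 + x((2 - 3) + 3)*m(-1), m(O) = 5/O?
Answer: 4688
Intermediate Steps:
I = -16 (I = -8 + (2 + ((2 - 3) + 3)*(5/(-1))) = -8 + (2 + (-1 + 3)*(5*(-1))) = -8 + (2 + 2*(-5)) = -8 + (2 - 10) = -8 - 8 = -16)
I*(21 - 314) = -16*(21 - 314) = -16*(-293) = 4688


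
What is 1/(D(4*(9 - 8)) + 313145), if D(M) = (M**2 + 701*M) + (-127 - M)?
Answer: 1/315834 ≈ 3.1662e-6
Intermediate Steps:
D(M) = -127 + M**2 + 700*M
1/(D(4*(9 - 8)) + 313145) = 1/((-127 + (4*(9 - 8))**2 + 700*(4*(9 - 8))) + 313145) = 1/((-127 + (4*1)**2 + 700*(4*1)) + 313145) = 1/((-127 + 4**2 + 700*4) + 313145) = 1/((-127 + 16 + 2800) + 313145) = 1/(2689 + 313145) = 1/315834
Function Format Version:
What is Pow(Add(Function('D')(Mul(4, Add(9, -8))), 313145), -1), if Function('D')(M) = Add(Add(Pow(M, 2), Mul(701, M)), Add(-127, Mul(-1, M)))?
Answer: Rational(1, 315834) ≈ 3.1662e-6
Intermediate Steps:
Function('D')(M) = Add(-127, Pow(M, 2), Mul(700, M))
Pow(Add(Function('D')(Mul(4, Add(9, -8))), 313145), -1) = Pow(Add(Add(-127, Pow(Mul(4, Add(9, -8)), 2), Mul(700, Mul(4, Add(9, -8)))), 313145), -1) = Pow(Add(Add(-127, Pow(Mul(4, 1), 2), Mul(700, Mul(4, 1))), 313145), -1) = Pow(Add(Add(-127, Pow(4, 2), Mul(700, 4)), 313145), -1) = Pow(Add(Add(-127, 16, 2800), 313145), -1) = Pow(Add(2689, 313145), -1) = Pow(315834, -1) = Rational(1, 315834)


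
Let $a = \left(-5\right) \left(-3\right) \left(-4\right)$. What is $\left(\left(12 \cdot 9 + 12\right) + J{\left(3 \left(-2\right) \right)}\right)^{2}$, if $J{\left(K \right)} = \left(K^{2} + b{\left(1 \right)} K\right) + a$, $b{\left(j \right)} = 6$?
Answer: $3600$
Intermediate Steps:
$a = -60$ ($a = 15 \left(-4\right) = -60$)
$J{\left(K \right)} = -60 + K^{2} + 6 K$ ($J{\left(K \right)} = \left(K^{2} + 6 K\right) - 60 = -60 + K^{2} + 6 K$)
$\left(\left(12 \cdot 9 + 12\right) + J{\left(3 \left(-2\right) \right)}\right)^{2} = \left(\left(12 \cdot 9 + 12\right) + \left(-60 + \left(3 \left(-2\right)\right)^{2} + 6 \cdot 3 \left(-2\right)\right)\right)^{2} = \left(\left(108 + 12\right) + \left(-60 + \left(-6\right)^{2} + 6 \left(-6\right)\right)\right)^{2} = \left(120 - 60\right)^{2} = 60^{2} = 3600$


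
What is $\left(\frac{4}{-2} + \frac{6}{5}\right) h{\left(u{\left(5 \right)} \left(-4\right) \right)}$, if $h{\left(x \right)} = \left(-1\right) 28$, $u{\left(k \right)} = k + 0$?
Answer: $\frac{112}{5} \approx 22.4$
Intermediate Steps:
$u{\left(k \right)} = k$
$h{\left(x \right)} = -28$
$\left(\frac{4}{-2} + \frac{6}{5}\right) h{\left(u{\left(5 \right)} \left(-4\right) \right)} = \left(\frac{4}{-2} + \frac{6}{5}\right) \left(-28\right) = \left(4 \left(- \frac{1}{2}\right) + 6 \cdot \frac{1}{5}\right) \left(-28\right) = \left(-2 + \frac{6}{5}\right) \left(-28\right) = \left(- \frac{4}{5}\right) \left(-28\right) = \frac{112}{5}$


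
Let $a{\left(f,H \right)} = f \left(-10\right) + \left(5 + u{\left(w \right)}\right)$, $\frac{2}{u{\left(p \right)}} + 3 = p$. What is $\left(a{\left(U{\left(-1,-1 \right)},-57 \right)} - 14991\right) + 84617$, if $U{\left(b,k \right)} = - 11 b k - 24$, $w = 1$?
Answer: $69980$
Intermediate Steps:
$U{\left(b,k \right)} = -24 - 11 b k$ ($U{\left(b,k \right)} = - 11 b k - 24 = -24 - 11 b k$)
$u{\left(p \right)} = \frac{2}{-3 + p}$
$a{\left(f,H \right)} = 4 - 10 f$ ($a{\left(f,H \right)} = f \left(-10\right) + \left(5 + \frac{2}{-3 + 1}\right) = - 10 f + \left(5 + \frac{2}{-2}\right) = - 10 f + \left(5 + 2 \left(- \frac{1}{2}\right)\right) = - 10 f + \left(5 - 1\right) = - 10 f + 4 = 4 - 10 f$)
$\left(a{\left(U{\left(-1,-1 \right)},-57 \right)} - 14991\right) + 84617 = \left(\left(4 - 10 \left(-24 - \left(-11\right) \left(-1\right)\right)\right) - 14991\right) + 84617 = \left(\left(4 - 10 \left(-24 - 11\right)\right) - 14991\right) + 84617 = \left(\left(4 - -350\right) - 14991\right) + 84617 = \left(\left(4 + 350\right) - 14991\right) + 84617 = \left(354 - 14991\right) + 84617 = -14637 + 84617 = 69980$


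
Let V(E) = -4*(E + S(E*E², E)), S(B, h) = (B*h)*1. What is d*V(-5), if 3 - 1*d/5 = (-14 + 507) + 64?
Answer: 6869600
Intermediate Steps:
S(B, h) = B*h
d = -2770 (d = 15 - 5*((-14 + 507) + 64) = 15 - 5*(493 + 64) = 15 - 5*557 = 15 - 2785 = -2770)
V(E) = -4*E - 4*E⁴ (V(E) = -4*(E + (E*E²)*E) = -4*(E + E³*E) = -4*(E + E⁴) = -4*E - 4*E⁴)
d*V(-5) = -11080*(-5)*(-1 - 1*(-5)³) = -11080*(-5)*(-1 - 1*(-125)) = -11080*(-5)*(-1 + 125) = -11080*(-5)*124 = -2770*(-2480) = 6869600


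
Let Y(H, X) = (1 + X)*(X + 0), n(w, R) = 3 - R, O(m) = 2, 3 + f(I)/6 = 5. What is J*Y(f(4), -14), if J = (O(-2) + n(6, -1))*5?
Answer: 5460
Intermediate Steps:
f(I) = 12 (f(I) = -18 + 6*5 = -18 + 30 = 12)
Y(H, X) = X*(1 + X) (Y(H, X) = (1 + X)*X = X*(1 + X))
J = 30 (J = (2 + (3 - 1*(-1)))*5 = (2 + (3 + 1))*5 = (2 + 4)*5 = 6*5 = 30)
J*Y(f(4), -14) = 30*(-14*(1 - 14)) = 30*(-14*(-13)) = 30*182 = 5460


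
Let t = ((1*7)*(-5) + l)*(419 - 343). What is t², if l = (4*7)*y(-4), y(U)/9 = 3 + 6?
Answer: 28800805264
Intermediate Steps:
y(U) = 81 (y(U) = 9*(3 + 6) = 9*9 = 81)
l = 2268 (l = (4*7)*81 = 28*81 = 2268)
t = 169708 (t = ((1*7)*(-5) + 2268)*(419 - 343) = (7*(-5) + 2268)*76 = (-35 + 2268)*76 = 2233*76 = 169708)
t² = 169708² = 28800805264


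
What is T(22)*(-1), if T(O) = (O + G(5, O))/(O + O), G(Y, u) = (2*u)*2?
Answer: -5/2 ≈ -2.5000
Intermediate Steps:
G(Y, u) = 4*u
T(O) = 5/2 (T(O) = (O + 4*O)/(O + O) = (5*O)/((2*O)) = (5*O)*(1/(2*O)) = 5/2)
T(22)*(-1) = (5/2)*(-1) = -5/2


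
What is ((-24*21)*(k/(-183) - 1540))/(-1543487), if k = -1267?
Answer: -47132904/94152707 ≈ -0.50060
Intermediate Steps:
((-24*21)*(k/(-183) - 1540))/(-1543487) = ((-24*21)*(-1267/(-183) - 1540))/(-1543487) = -504*(-1267*(-1/183) - 1540)*(-1/1543487) = -504*(1267/183 - 1540)*(-1/1543487) = -504*(-280553/183)*(-1/1543487) = (47132904/61)*(-1/1543487) = -47132904/94152707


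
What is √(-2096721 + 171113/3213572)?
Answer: I*√5413232891962532507/1606786 ≈ 1448.0*I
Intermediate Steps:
√(-2096721 + 171113/3213572) = √(-6737963726299/3213572) = I*√5413232891962532507/1606786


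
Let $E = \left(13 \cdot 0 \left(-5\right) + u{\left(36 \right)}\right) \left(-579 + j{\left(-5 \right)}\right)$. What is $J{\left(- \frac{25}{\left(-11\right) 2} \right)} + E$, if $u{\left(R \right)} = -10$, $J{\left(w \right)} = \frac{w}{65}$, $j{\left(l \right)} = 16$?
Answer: $\frac{1610185}{286} \approx 5630.0$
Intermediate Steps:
$J{\left(w \right)} = \frac{w}{65}$ ($J{\left(w \right)} = w \frac{1}{65} = \frac{w}{65}$)
$E = 5630$ ($E = \left(13 \cdot 0 \left(-5\right) - 10\right) \left(-579 + 16\right) = \left(0 \left(-5\right) - 10\right) \left(-563\right) = \left(0 - 10\right) \left(-563\right) = \left(-10\right) \left(-563\right) = 5630$)
$J{\left(- \frac{25}{\left(-11\right) 2} \right)} + E = \frac{\left(-25\right) \frac{1}{\left(-11\right) 2}}{65} + 5630 = \frac{\left(-25\right) \frac{1}{-22}}{65} + 5630 = \frac{\left(-25\right) \left(- \frac{1}{22}\right)}{65} + 5630 = \frac{1}{65} \cdot \frac{25}{22} + 5630 = \frac{5}{286} + 5630 = \frac{1610185}{286}$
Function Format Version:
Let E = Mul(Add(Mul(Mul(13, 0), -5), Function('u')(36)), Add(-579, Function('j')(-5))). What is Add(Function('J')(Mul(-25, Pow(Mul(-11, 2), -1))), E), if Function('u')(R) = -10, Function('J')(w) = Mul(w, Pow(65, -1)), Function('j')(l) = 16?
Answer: Rational(1610185, 286) ≈ 5630.0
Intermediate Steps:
Function('J')(w) = Mul(Rational(1, 65), w) (Function('J')(w) = Mul(w, Rational(1, 65)) = Mul(Rational(1, 65), w))
E = 5630 (E = Mul(Add(Mul(Mul(13, 0), -5), -10), Add(-579, 16)) = Mul(Add(Mul(0, -5), -10), -563) = Mul(Add(0, -10), -563) = Mul(-10, -563) = 5630)
Add(Function('J')(Mul(-25, Pow(Mul(-11, 2), -1))), E) = Add(Mul(Rational(1, 65), Mul(-25, Pow(Mul(-11, 2), -1))), 5630) = Add(Mul(Rational(1, 65), Mul(-25, Pow(-22, -1))), 5630) = Add(Mul(Rational(1, 65), Mul(-25, Rational(-1, 22))), 5630) = Add(Mul(Rational(1, 65), Rational(25, 22)), 5630) = Add(Rational(5, 286), 5630) = Rational(1610185, 286)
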